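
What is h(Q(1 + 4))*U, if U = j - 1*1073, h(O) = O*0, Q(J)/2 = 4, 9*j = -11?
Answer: 0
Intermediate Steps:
j = -11/9 (j = (⅑)*(-11) = -11/9 ≈ -1.2222)
Q(J) = 8 (Q(J) = 2*4 = 8)
h(O) = 0
U = -9668/9 (U = -11/9 - 1*1073 = -11/9 - 1073 = -9668/9 ≈ -1074.2)
h(Q(1 + 4))*U = 0*(-9668/9) = 0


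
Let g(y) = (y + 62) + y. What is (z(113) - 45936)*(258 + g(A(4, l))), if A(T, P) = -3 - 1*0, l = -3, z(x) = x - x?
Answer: -14423904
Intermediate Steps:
z(x) = 0
A(T, P) = -3 (A(T, P) = -3 + 0 = -3)
g(y) = 62 + 2*y (g(y) = (62 + y) + y = 62 + 2*y)
(z(113) - 45936)*(258 + g(A(4, l))) = (0 - 45936)*(258 + (62 + 2*(-3))) = -45936*(258 + (62 - 6)) = -45936*(258 + 56) = -45936*314 = -14423904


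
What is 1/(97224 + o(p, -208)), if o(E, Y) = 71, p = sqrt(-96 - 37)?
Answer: 1/97295 ≈ 1.0278e-5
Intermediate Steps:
p = I*sqrt(133) (p = sqrt(-133) = I*sqrt(133) ≈ 11.533*I)
1/(97224 + o(p, -208)) = 1/(97224 + 71) = 1/97295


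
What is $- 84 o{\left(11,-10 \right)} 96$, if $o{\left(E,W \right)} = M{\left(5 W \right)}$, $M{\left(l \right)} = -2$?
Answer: $16128$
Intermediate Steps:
$o{\left(E,W \right)} = -2$
$- 84 o{\left(11,-10 \right)} 96 = \left(-84\right) \left(-2\right) 96 = 168 \cdot 96 = 16128$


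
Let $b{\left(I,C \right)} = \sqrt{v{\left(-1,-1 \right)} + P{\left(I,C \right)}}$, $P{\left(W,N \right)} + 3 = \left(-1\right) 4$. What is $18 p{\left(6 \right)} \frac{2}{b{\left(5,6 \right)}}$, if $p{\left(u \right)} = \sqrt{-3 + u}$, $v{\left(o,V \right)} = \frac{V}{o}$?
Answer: $- 18 i \sqrt{2} \approx - 25.456 i$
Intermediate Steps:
$P{\left(W,N \right)} = -7$ ($P{\left(W,N \right)} = -3 - 4 = -7$)
$b{\left(I,C \right)} = i \sqrt{6}$ ($b{\left(I,C \right)} = \sqrt{- \frac{1}{-1} - 7} = \sqrt{\left(-1\right) \left(-1\right) - 7} = \sqrt{1 - 7} = \sqrt{-6} = i \sqrt{6}$)
$18 p{\left(6 \right)} \frac{2}{b{\left(5,6 \right)}} = 18 \sqrt{-3 + 6} \frac{2}{i \sqrt{6}} = 18 \sqrt{3} \cdot 2 \left(- \frac{i \sqrt{6}}{6}\right) = 18 \sqrt{3} \left(- \frac{i \sqrt{6}}{3}\right) = - 18 i \sqrt{2}$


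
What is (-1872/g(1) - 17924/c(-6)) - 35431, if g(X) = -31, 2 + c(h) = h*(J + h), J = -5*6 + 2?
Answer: -111023211/3131 ≈ -35459.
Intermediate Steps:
J = -28 (J = -30 + 2 = -28)
c(h) = -2 + h*(-28 + h)
(-1872/g(1) - 17924/c(-6)) - 35431 = (-1872/(-31) - 17924/(-2 + (-6)**2 - 28*(-6))) - 35431 = (-1872*(-1/31) - 17924/(-2 + 36 + 168)) - 35431 = (1872/31 - 17924/202) - 35431 = (1872/31 - 17924*1/202) - 35431 = (1872/31 - 8962/101) - 35431 = -88750/3131 - 35431 = -111023211/3131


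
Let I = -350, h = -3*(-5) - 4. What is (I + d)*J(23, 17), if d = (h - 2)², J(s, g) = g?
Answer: -4573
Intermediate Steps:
h = 11 (h = 15 - 4 = 11)
d = 81 (d = (11 - 2)² = 9² = 81)
(I + d)*J(23, 17) = (-350 + 81)*17 = -269*17 = -4573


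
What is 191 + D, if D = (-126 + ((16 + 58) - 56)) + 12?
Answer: 95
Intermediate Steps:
D = -96 (D = (-126 + (74 - 56)) + 12 = (-126 + 18) + 12 = -108 + 12 = -96)
191 + D = 191 - 96 = 95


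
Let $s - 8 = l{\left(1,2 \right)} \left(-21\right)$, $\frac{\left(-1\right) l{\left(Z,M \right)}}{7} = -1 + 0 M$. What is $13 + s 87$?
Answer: $-12080$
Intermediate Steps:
$l{\left(Z,M \right)} = 7$ ($l{\left(Z,M \right)} = - 7 \left(-1 + 0 M\right) = - 7 \left(-1 + 0\right) = \left(-7\right) \left(-1\right) = 7$)
$s = -139$ ($s = 8 + 7 \left(-21\right) = 8 - 147 = -139$)
$13 + s 87 = 13 - 12093 = -12080$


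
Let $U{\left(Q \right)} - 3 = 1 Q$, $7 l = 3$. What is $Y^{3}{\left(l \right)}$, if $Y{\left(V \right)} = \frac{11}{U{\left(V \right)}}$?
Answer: $\frac{456533}{13824} \approx 33.025$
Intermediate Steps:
$l = \frac{3}{7}$ ($l = \frac{1}{7} \cdot 3 = \frac{3}{7} \approx 0.42857$)
$U{\left(Q \right)} = 3 + Q$ ($U{\left(Q \right)} = 3 + 1 Q = 3 + Q$)
$Y{\left(V \right)} = \frac{11}{3 + V}$
$Y^{3}{\left(l \right)} = \left(\frac{11}{3 + \frac{3}{7}}\right)^{3} = \left(\frac{11}{\frac{24}{7}}\right)^{3} = \left(11 \cdot \frac{7}{24}\right)^{3} = \left(\frac{77}{24}\right)^{3} = \frac{456533}{13824}$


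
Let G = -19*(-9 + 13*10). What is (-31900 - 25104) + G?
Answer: -59303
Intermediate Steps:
G = -2299 (G = -19*(-9 + 130) = -19*121 = -2299)
(-31900 - 25104) + G = (-31900 - 25104) - 2299 = -57004 - 2299 = -59303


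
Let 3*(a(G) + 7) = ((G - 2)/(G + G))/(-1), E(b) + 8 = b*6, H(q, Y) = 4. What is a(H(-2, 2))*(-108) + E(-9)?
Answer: 703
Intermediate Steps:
E(b) = -8 + 6*b (E(b) = -8 + b*6 = -8 + 6*b)
a(G) = -7 - (-2 + G)/(6*G) (a(G) = -7 + (((G - 2)/(G + G))/(-1))/3 = -7 + (((-2 + G)/((2*G)))*(-1))/3 = -7 + (((-2 + G)*(1/(2*G)))*(-1))/3 = -7 + (((-2 + G)/(2*G))*(-1))/3 = -7 + (-(-2 + G)/(2*G))/3 = -7 - (-2 + G)/(6*G))
a(H(-2, 2))*(-108) + E(-9) = ((⅙)*(2 - 43*4)/4)*(-108) + (-8 + 6*(-9)) = ((⅙)*(¼)*(2 - 172))*(-108) + (-8 - 54) = ((⅙)*(¼)*(-170))*(-108) - 62 = -85/12*(-108) - 62 = 765 - 62 = 703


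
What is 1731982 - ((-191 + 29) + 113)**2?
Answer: 1729581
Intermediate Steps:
1731982 - ((-191 + 29) + 113)**2 = 1731982 - (-162 + 113)**2 = 1731982 - 1*(-49)**2 = 1731982 - 1*2401 = 1731982 - 2401 = 1729581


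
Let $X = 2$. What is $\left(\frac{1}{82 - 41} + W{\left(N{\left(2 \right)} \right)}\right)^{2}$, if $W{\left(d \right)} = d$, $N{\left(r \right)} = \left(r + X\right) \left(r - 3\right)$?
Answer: $\frac{26569}{1681} \approx 15.805$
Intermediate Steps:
$N{\left(r \right)} = \left(-3 + r\right) \left(2 + r\right)$ ($N{\left(r \right)} = \left(r + 2\right) \left(r - 3\right) = \left(2 + r\right) \left(-3 + r\right) = \left(-3 + r\right) \left(2 + r\right)$)
$\left(\frac{1}{82 - 41} + W{\left(N{\left(2 \right)} \right)}\right)^{2} = \left(\frac{1}{82 - 41} - \left(8 - 4\right)\right)^{2} = \left(\frac{1}{41} - 4\right)^{2} = \left(- \frac{163}{41}\right)^{2} = \frac{26569}{1681}$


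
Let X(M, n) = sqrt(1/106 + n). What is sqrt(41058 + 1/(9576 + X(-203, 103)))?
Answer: sqrt(41676169354 + 41058*sqrt(1157414))/sqrt(1015056 + sqrt(1157414)) ≈ 202.63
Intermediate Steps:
X(M, n) = sqrt(1/106 + n)
sqrt(41058 + 1/(9576 + X(-203, 103))) = sqrt(41058 + 1/(9576 + sqrt(106 + 11236*103)/106)) = sqrt(41058 + 1/(9576 + sqrt(106 + 1157308)/106)) = sqrt(41058 + 1/(9576 + sqrt(1157414)/106))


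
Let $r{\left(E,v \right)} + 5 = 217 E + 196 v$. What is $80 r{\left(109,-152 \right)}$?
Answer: $-491520$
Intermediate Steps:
$r{\left(E,v \right)} = -5 + 196 v + 217 E$ ($r{\left(E,v \right)} = -5 + \left(217 E + 196 v\right) = -5 + \left(196 v + 217 E\right) = -5 + 196 v + 217 E$)
$80 r{\left(109,-152 \right)} = 80 \left(-5 + 196 \left(-152\right) + 217 \cdot 109\right) = 80 \left(-5 - 29792 + 23653\right) = 80 \left(-6144\right) = -491520$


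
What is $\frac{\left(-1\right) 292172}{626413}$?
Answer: $- \frac{292172}{626413} \approx -0.46642$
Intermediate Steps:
$\frac{\left(-1\right) 292172}{626413} = \left(-292172\right) \frac{1}{626413} = - \frac{292172}{626413}$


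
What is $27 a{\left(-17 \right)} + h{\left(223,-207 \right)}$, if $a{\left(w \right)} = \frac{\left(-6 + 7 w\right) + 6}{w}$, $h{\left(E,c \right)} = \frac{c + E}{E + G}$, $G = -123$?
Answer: $\frac{4729}{25} \approx 189.16$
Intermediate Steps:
$h{\left(E,c \right)} = \frac{E + c}{-123 + E}$ ($h{\left(E,c \right)} = \frac{c + E}{E - 123} = \frac{E + c}{-123 + E}$)
$a{\left(w \right)} = 7$ ($a{\left(w \right)} = \frac{7 w}{w} = 7$)
$27 a{\left(-17 \right)} + h{\left(223,-207 \right)} = 27 \cdot 7 + \frac{223 - 207}{-123 + 223} = 189 + \frac{1}{100} \cdot 16 = 189 + \frac{4}{25} = \frac{4729}{25}$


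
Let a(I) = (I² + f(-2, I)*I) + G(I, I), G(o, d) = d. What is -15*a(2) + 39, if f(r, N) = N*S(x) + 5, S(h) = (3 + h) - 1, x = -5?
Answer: -21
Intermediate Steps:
S(h) = 2 + h
f(r, N) = 5 - 3*N (f(r, N) = N*(2 - 5) + 5 = N*(-3) + 5 = -3*N + 5 = 5 - 3*N)
a(I) = I + I² + I*(5 - 3*I) (a(I) = (I² + (5 - 3*I)*I) + I = (I² + I*(5 - 3*I)) + I = I + I² + I*(5 - 3*I))
-15*a(2) + 39 = -30*2*(3 - 1*2) + 39 = -30*2*(3 - 2) + 39 = -30*2 + 39 = -15*4 + 39 = -60 + 39 = -21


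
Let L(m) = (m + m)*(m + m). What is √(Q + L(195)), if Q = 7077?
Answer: √159177 ≈ 398.97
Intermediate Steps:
L(m) = 4*m² (L(m) = (2*m)*(2*m) = 4*m²)
√(Q + L(195)) = √(7077 + 4*195²) = √(7077 + 4*38025) = √(7077 + 152100) = √159177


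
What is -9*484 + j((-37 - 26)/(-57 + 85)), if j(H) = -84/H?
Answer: -12956/3 ≈ -4318.7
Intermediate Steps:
-9*484 + j((-37 - 26)/(-57 + 85)) = -9*484 - 84*(-57 + 85)/(-37 - 26) = -4356 - 84/((-63/28)) = -4356 - 84/((-63*1/28)) = -4356 - 84/(-9/4) = -4356 - 84*(-4/9) = -4356 + 112/3 = -12956/3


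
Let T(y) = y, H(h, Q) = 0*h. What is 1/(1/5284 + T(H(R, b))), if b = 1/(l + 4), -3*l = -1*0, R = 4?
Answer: 5284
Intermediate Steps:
l = 0 (l = -(-1)*0/3 = -⅓*0 = 0)
b = ¼ (b = 1/(0 + 4) = 1/4 = ¼ ≈ 0.25000)
H(h, Q) = 0
1/(1/5284 + T(H(R, b))) = 1/(1/5284 + 0) = 1/(1/5284) = 5284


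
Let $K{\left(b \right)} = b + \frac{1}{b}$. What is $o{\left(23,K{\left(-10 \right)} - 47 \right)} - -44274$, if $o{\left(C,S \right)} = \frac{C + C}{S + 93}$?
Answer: $\frac{15894826}{359} \approx 44275.0$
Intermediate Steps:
$o{\left(C,S \right)} = \frac{2 C}{93 + S}$
$o{\left(23,K{\left(-10 \right)} - 47 \right)} - -44274 = 2 \cdot 23 \frac{1}{93 - \left(57 + \frac{1}{10}\right)} - -44274 = 2 \cdot 23 \frac{1}{93 - \frac{571}{10}} + 44274 = 2 \cdot 23 \frac{1}{\frac{359}{10}} + 44274 = 2 \cdot 23 \cdot \frac{10}{359} + 44274 = \frac{460}{359} + 44274 = \frac{15894826}{359}$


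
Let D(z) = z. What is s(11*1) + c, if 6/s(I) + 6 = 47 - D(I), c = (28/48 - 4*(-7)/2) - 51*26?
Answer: -78673/60 ≈ -1311.2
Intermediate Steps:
c = -15737/12 (c = (28*(1/48) + 28*(½)) - 1326 = (7/12 + 14) - 1326 = 175/12 - 1326 = -15737/12 ≈ -1311.4)
s(I) = 6/(41 - I) (s(I) = 6/(-6 + (47 - I)) = 6/(41 - I))
s(11*1) + c = -6/(-41 + 11*1) - 15737/12 = -6/(-41 + 11) - 15737/12 = -6/(-30) - 15737/12 = -6*(-1/30) - 15737/12 = ⅕ - 15737/12 = -78673/60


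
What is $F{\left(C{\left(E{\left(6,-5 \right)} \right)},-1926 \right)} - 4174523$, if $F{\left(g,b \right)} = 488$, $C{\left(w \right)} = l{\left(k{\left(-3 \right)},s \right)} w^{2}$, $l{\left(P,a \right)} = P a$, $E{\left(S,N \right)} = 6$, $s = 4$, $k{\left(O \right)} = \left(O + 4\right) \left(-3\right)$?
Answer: $-4174035$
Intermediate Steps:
$k{\left(O \right)} = -12 - 3 O$ ($k{\left(O \right)} = \left(4 + O\right) \left(-3\right) = -12 - 3 O$)
$C{\left(w \right)} = - 12 w^{2}$ ($C{\left(w \right)} = \left(-12 - -9\right) 4 w^{2} = \left(-12 + 9\right) 4 w^{2} = \left(-3\right) 4 w^{2} = - 12 w^{2}$)
$F{\left(C{\left(E{\left(6,-5 \right)} \right)},-1926 \right)} - 4174523 = 488 - 4174523 = -4174035$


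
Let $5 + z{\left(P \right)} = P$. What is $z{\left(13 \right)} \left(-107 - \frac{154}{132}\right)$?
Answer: $- \frac{2596}{3} \approx -865.33$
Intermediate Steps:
$z{\left(P \right)} = -5 + P$
$z{\left(13 \right)} \left(-107 - \frac{154}{132}\right) = \left(-5 + 13\right) \left(-107 - \frac{154}{132}\right) = 8 \left(-107 - \frac{7}{6}\right) = 8 \left(- \frac{649}{6}\right) = - \frac{2596}{3}$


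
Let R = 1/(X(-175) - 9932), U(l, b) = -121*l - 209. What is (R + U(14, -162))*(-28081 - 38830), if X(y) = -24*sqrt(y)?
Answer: 3143354188439361/24686356 - 1003665*I*sqrt(7)/12343178 ≈ 1.2733e+8 - 0.21513*I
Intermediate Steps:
U(l, b) = -209 - 121*l
R = 1/(-9932 - 120*I*sqrt(7)) (R = 1/(-120*I*sqrt(7) - 9932) = 1/(-9932 - 120*I*sqrt(7)) ≈ -0.00010058 + 3.2152e-6*I)
(R + U(14, -162))*(-28081 - 38830) = (I/(4*(-2483*I + 30*sqrt(7))) + (-209 - 121*14))*(-28081 - 38830) = (I/(4*(-2483*I + 30*sqrt(7))) + (-209 - 1694))*(-66911) = (I/(4*(-2483*I + 30*sqrt(7))) - 1903)*(-66911) = (-1903 + I/(4*(-2483*I + 30*sqrt(7))))*(-66911) = 127331633 - 66911*I/(4*(-2483*I + 30*sqrt(7)))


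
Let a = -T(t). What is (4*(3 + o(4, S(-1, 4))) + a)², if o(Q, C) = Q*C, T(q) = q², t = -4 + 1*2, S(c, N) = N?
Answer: 5184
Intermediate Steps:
t = -2 (t = -4 + 2 = -2)
o(Q, C) = C*Q
a = -4 (a = -1*(-2)² = -1*4 = -4)
(4*(3 + o(4, S(-1, 4))) + a)² = (4*(3 + 4*4) - 4)² = (4*(3 + 16) - 4)² = (4*19 - 4)² = (76 - 4)² = 72² = 5184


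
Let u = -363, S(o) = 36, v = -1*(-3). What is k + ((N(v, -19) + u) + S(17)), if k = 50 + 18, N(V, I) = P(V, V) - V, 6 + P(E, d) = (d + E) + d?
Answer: -259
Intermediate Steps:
P(E, d) = -6 + E + 2*d (P(E, d) = -6 + ((d + E) + d) = -6 + ((E + d) + d) = -6 + (E + 2*d) = -6 + E + 2*d)
v = 3
N(V, I) = -6 + 2*V (N(V, I) = (-6 + V + 2*V) - V = (-6 + 3*V) - V = -6 + 2*V)
k = 68
k + ((N(v, -19) + u) + S(17)) = 68 + (((-6 + 2*3) - 363) + 36) = 68 + (((-6 + 6) - 363) + 36) = 68 + ((0 - 363) + 36) = 68 + (-363 + 36) = 68 - 327 = -259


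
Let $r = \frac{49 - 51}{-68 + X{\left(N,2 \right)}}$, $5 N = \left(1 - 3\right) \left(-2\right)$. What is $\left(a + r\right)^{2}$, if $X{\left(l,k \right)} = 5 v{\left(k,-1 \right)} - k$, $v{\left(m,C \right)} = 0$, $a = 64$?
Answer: $\frac{5022081}{1225} \approx 4099.7$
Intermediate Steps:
$N = \frac{4}{5}$ ($N = \frac{\left(1 - 3\right) \left(-2\right)}{5} = \frac{\left(-2\right) \left(-2\right)}{5} = \frac{1}{5} \cdot 4 = \frac{4}{5} \approx 0.8$)
$X{\left(l,k \right)} = - k$ ($X{\left(l,k \right)} = 5 \cdot 0 - k = 0 - k = - k$)
$r = \frac{1}{35}$ ($r = \frac{49 - 51}{-68 - 2} = - \frac{2}{-68 - 2} = - \frac{2}{-70} = \left(-2\right) \left(- \frac{1}{70}\right) = \frac{1}{35} \approx 0.028571$)
$\left(a + r\right)^{2} = \left(64 + \frac{1}{35}\right)^{2} = \left(\frac{2241}{35}\right)^{2} = \frac{5022081}{1225}$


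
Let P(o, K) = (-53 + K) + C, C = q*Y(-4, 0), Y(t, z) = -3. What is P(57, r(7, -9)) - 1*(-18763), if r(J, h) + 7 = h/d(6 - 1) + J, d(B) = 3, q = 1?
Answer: 18704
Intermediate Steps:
C = -3 (C = 1*(-3) = -3)
r(J, h) = -7 + J + h/3 (r(J, h) = -7 + (h/3 + J) = -7 + (J + h/3) = -7 + J + h/3)
P(o, K) = -56 + K (P(o, K) = (-53 + K) - 3 = -56 + K)
P(57, r(7, -9)) - 1*(-18763) = (-56 + (-7 + 7 + (1/3)*(-9))) - 1*(-18763) = (-56 + (-7 + 7 - 3)) + 18763 = (-56 - 3) + 18763 = -59 + 18763 = 18704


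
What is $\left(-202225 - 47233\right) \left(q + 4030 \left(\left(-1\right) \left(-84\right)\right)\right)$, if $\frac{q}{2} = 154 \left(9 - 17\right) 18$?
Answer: $-73382560944$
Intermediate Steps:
$q = -44352$ ($q = 2 \cdot 154 \left(9 - 17\right) 18 = 2 \cdot 154 \left(\left(-8\right) 18\right) = 2 \cdot 154 \left(-144\right) = 2 \left(-22176\right) = -44352$)
$\left(-202225 - 47233\right) \left(q + 4030 \left(\left(-1\right) \left(-84\right)\right)\right) = \left(-202225 - 47233\right) \left(-44352 + 4030 \left(\left(-1\right) \left(-84\right)\right)\right) = - 249458 \left(-44352 + 4030 \cdot 84\right) = - 249458 \left(-44352 + 338520\right) = \left(-249458\right) 294168 = -73382560944$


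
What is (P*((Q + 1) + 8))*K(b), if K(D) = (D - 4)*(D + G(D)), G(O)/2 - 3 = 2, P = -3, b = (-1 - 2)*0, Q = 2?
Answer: 1320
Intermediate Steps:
b = 0 (b = -3*0 = 0)
G(O) = 10 (G(O) = 6 + 2*2 = 6 + 4 = 10)
K(D) = (-4 + D)*(10 + D) (K(D) = (D - 4)*(D + 10) = (-4 + D)*(10 + D))
(P*((Q + 1) + 8))*K(b) = (-3*((2 + 1) + 8))*(-40 + 0² + 6*0) = (-3*(3 + 8))*(-40 + 0 + 0) = -3*11*(-40) = -33*(-40) = 1320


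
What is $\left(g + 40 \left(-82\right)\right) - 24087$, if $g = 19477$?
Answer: $-7890$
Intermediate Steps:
$\left(g + 40 \left(-82\right)\right) - 24087 = \left(19477 + 40 \left(-82\right)\right) - 24087 = \left(19477 - 3280\right) - 24087 = 16197 - 24087 = -7890$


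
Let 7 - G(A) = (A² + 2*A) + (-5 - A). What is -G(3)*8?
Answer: 0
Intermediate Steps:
G(A) = 12 - A - A² (G(A) = 7 - ((A² + 2*A) + (-5 - A)) = 7 - (-5 + A + A²) = 7 + (5 - A - A²) = 12 - A - A²)
-G(3)*8 = -(12 - 1*3 - 1*3²)*8 = -(12 - 3 - 1*9)*8 = -(12 - 3 - 9)*8 = -1*0*8 = 0*8 = 0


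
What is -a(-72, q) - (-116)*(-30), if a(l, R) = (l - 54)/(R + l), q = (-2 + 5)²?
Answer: -3482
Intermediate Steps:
q = 9 (q = 3² = 9)
a(l, R) = (-54 + l)/(R + l)
-a(-72, q) - (-116)*(-30) = -(-54 - 72)/(9 - 72) - (-116)*(-30) = -(-126)/(-63) - 1*3480 = -(-1)*(-126)/63 - 3480 = -1*2 - 3480 = -2 - 3480 = -3482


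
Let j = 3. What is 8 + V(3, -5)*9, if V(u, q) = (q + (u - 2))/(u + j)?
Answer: 2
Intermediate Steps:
V(u, q) = (-2 + q + u)/(3 + u) (V(u, q) = (q + (u - 2))/(u + 3) = (q + (-2 + u))/(3 + u) = (-2 + q + u)/(3 + u))
8 + V(3, -5)*9 = 8 + ((-2 - 5 + 3)/(3 + 3))*9 = 8 + (-4/6)*9 = 8 + ((⅙)*(-4))*9 = 8 - ⅔*9 = 8 - 6 = 2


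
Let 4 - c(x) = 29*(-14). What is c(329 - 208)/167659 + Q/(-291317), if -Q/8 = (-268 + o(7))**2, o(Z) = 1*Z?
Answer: 91488229882/48841916903 ≈ 1.8731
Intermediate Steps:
o(Z) = Z
c(x) = 410 (c(x) = 4 - 29*(-14) = 4 - 1*(-406) = 4 + 406 = 410)
Q = -544968 (Q = -8*(-268 + 7)**2 = -8*(-261)**2 = -8*68121 = -544968)
c(329 - 208)/167659 + Q/(-291317) = 410/167659 - 544968/(-291317) = 410*(1/167659) - 544968*(-1/291317) = 410/167659 + 544968/291317 = 91488229882/48841916903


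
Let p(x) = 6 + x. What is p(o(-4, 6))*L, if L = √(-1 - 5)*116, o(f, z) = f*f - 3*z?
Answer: 464*I*√6 ≈ 1136.6*I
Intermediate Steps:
o(f, z) = f² - 3*z
L = 116*I*√6 (L = √(-6)*116 = (I*√6)*116 = 116*I*√6 ≈ 284.14*I)
p(o(-4, 6))*L = (6 + ((-4)² - 3*6))*(116*I*√6) = (6 + (16 - 18))*(116*I*√6) = (6 - 2)*(116*I*√6) = 4*(116*I*√6) = 464*I*√6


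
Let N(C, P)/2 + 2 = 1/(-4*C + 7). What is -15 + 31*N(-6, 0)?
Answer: -137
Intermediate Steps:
N(C, P) = -4 + 2/(7 - 4*C) (N(C, P) = -4 + 2/(-4*C + 7) = -4 + 2/(7 - 4*C))
-15 + 31*N(-6, 0) = -15 + 31*(2*(13 - 8*(-6))/(-7 + 4*(-6))) = -15 + 31*(2*(13 + 48)/(-7 - 24)) = -15 + 31*(2*61/(-31)) = -15 + 31*(2*(-1/31)*61) = -15 + 31*(-122/31) = -15 - 122 = -137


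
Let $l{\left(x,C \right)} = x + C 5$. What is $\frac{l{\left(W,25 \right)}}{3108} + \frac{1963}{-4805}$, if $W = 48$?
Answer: $- \frac{5269739}{14933940} \approx -0.35287$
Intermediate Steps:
$l{\left(x,C \right)} = x + 5 C$
$\frac{l{\left(W,25 \right)}}{3108} + \frac{1963}{-4805} = \frac{48 + 5 \cdot 25}{3108} + \frac{1963}{-4805} = \left(48 + 125\right) \frac{1}{3108} + 1963 \left(- \frac{1}{4805}\right) = 173 \cdot \frac{1}{3108} - \frac{1963}{4805} = \frac{173}{3108} - \frac{1963}{4805} = - \frac{5269739}{14933940}$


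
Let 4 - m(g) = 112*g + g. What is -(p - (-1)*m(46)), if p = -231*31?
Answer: 12355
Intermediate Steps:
m(g) = 4 - 113*g (m(g) = 4 - (112*g + g) = 4 - 113*g)
p = -7161
-(p - (-1)*m(46)) = -(-7161 - (-1)*(4 - 113*46)) = -(-7161 - (-1)*(4 - 5198)) = -(-7161 - (-1)*(-5194)) = -(-7161 - 1*5194) = -(-7161 - 5194) = -1*(-12355) = 12355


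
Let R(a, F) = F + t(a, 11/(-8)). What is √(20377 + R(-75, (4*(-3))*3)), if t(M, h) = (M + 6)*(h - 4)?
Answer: √331390/4 ≈ 143.92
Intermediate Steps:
t(M, h) = (-4 + h)*(6 + M) (t(M, h) = (6 + M)*(-4 + h) = (-4 + h)*(6 + M))
R(a, F) = -129/4 + F - 43*a/8 (R(a, F) = F + (-24 - 4*a + 6*(11/(-8)) + a*(11/(-8))) = F + (-24 - 4*a + 6*(11*(-⅛)) + a*(11*(-⅛))) = F + (-24 - 4*a + 6*(-11/8) + a*(-11/8)) = F + (-24 - 4*a - 33/4 - 11*a/8) = F + (-129/4 - 43*a/8) = -129/4 + F - 43*a/8)
√(20377 + R(-75, (4*(-3))*3)) = √(20377 + (-129/4 + (4*(-3))*3 - 43/8*(-75))) = √(20377 + (-129/4 - 12*3 + 3225/8)) = √(20377 + (-129/4 - 36 + 3225/8)) = √(20377 + 2679/8) = √(165695/8) = √331390/4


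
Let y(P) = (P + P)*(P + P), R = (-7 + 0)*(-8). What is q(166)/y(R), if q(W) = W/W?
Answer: 1/12544 ≈ 7.9719e-5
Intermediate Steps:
q(W) = 1
R = 56 (R = -7*(-8) = 56)
y(P) = 4*P**2 (y(P) = (2*P)*(2*P) = 4*P**2)
q(166)/y(R) = 1/(4*56**2) = 1/(4*3136) = 1/12544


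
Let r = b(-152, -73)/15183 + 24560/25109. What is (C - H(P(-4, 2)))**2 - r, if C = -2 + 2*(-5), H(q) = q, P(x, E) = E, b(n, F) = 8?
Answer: 10621139180/54461421 ≈ 195.02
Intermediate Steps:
C = -12 (C = -2 - 10 = -12)
r = 53299336/54461421 (r = 8/15183 + 24560/25109 = 53299336/54461421 ≈ 0.97866)
(C - H(P(-4, 2)))**2 - r = (-12 - 1*2)**2 - 1*53299336/54461421 = (-12 - 2)**2 - 53299336/54461421 = (-14)**2 - 53299336/54461421 = 196 - 53299336/54461421 = 10621139180/54461421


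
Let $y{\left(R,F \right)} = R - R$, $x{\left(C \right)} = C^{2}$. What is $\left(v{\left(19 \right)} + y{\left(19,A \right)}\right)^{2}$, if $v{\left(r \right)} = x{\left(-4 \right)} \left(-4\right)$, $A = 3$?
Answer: $4096$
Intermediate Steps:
$y{\left(R,F \right)} = 0$
$v{\left(r \right)} = -64$ ($v{\left(r \right)} = \left(-4\right)^{2} \left(-4\right) = 16 \left(-4\right) = -64$)
$\left(v{\left(19 \right)} + y{\left(19,A \right)}\right)^{2} = \left(-64 + 0\right)^{2} = \left(-64\right)^{2} = 4096$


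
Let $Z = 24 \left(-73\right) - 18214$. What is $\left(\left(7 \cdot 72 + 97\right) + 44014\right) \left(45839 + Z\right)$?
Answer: $1154323895$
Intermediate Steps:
$Z = -19966$ ($Z = -1752 - 18214 = -19966$)
$\left(\left(7 \cdot 72 + 97\right) + 44014\right) \left(45839 + Z\right) = \left(\left(7 \cdot 72 + 97\right) + 44014\right) \left(45839 - 19966\right) = \left(\left(504 + 97\right) + 44014\right) 25873 = \left(601 + 44014\right) 25873 = 44615 \cdot 25873 = 1154323895$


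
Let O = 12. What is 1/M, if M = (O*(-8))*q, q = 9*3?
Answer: -1/2592 ≈ -0.00038580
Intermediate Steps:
q = 27
M = -2592 (M = (12*(-8))*27 = -96*27 = -2592)
1/M = 1/(-2592) = -1/2592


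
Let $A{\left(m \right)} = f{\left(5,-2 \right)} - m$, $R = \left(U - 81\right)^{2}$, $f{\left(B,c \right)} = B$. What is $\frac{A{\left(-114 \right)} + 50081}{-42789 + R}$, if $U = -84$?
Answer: $- \frac{12550}{3891} \approx -3.2254$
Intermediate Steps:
$R = 27225$ ($R = \left(-84 - 81\right)^{2} = \left(-165\right)^{2} = 27225$)
$A{\left(m \right)} = 5 - m$
$\frac{A{\left(-114 \right)} + 50081}{-42789 + R} = \frac{\left(5 - -114\right) + 50081}{-42789 + 27225} = \frac{\left(5 + 114\right) + 50081}{-15564} = \left(119 + 50081\right) \left(- \frac{1}{15564}\right) = 50200 \left(- \frac{1}{15564}\right) = - \frac{12550}{3891}$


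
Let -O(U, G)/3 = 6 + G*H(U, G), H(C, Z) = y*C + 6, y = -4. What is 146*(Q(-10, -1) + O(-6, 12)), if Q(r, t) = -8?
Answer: -161476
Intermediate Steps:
H(C, Z) = 6 - 4*C (H(C, Z) = -4*C + 6 = 6 - 4*C)
O(U, G) = -18 - 3*G*(6 - 4*U) (O(U, G) = -3*(6 + G*(6 - 4*U)) = -18 - 3*G*(6 - 4*U))
146*(Q(-10, -1) + O(-6, 12)) = 146*(-8 + (-18 - 18*12 + 12*12*(-6))) = 146*(-8 + (-18 - 216 - 864)) = 146*(-8 - 1098) = 146*(-1106) = -161476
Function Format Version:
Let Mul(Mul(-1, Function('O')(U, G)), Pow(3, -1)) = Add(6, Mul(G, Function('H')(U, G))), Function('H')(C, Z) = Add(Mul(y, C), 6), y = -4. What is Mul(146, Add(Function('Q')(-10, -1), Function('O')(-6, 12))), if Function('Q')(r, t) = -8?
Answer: -161476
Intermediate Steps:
Function('H')(C, Z) = Add(6, Mul(-4, C)) (Function('H')(C, Z) = Add(Mul(-4, C), 6) = Add(6, Mul(-4, C)))
Function('O')(U, G) = Add(-18, Mul(-3, G, Add(6, Mul(-4, U)))) (Function('O')(U, G) = Mul(-3, Add(6, Mul(G, Add(6, Mul(-4, U))))) = Add(-18, Mul(-3, G, Add(6, Mul(-4, U)))))
Mul(146, Add(Function('Q')(-10, -1), Function('O')(-6, 12))) = Mul(146, Add(-8, Add(-18, Mul(-18, 12), Mul(12, 12, -6)))) = Mul(146, Add(-8, Add(-18, -216, -864))) = Mul(146, Add(-8, -1098)) = Mul(146, -1106) = -161476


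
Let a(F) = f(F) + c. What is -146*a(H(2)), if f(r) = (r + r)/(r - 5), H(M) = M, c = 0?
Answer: 584/3 ≈ 194.67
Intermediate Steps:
f(r) = 2*r/(-5 + r) (f(r) = (2*r)/(-5 + r) = 2*r/(-5 + r))
a(F) = 2*F/(-5 + F) (a(F) = 2*F/(-5 + F) + 0 = 2*F/(-5 + F))
-146*a(H(2)) = -292*2/(-5 + 2) = -292*2/(-3) = -292*2*(-1)/3 = -146*(-4/3) = 584/3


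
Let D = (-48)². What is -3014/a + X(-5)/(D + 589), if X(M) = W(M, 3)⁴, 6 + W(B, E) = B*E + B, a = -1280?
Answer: 296824391/1851520 ≈ 160.31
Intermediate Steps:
D = 2304
W(B, E) = -6 + B + B*E (W(B, E) = -6 + (B*E + B) = -6 + (B + B*E) = -6 + B + B*E)
X(M) = (-6 + 4*M)⁴ (X(M) = (-6 + M + M*3)⁴ = (-6 + M + 3*M)⁴ = (-6 + 4*M)⁴)
-3014/a + X(-5)/(D + 589) = -3014/(-1280) + (16*(-3 + 2*(-5))⁴)/(2304 + 589) = -3014*(-1/1280) + (16*(-3 - 10)⁴)/2893 = 1507/640 + (16*(-13)⁴)*(1/2893) = 1507/640 + (16*28561)*(1/2893) = 1507/640 + 456976*(1/2893) = 1507/640 + 456976/2893 = 296824391/1851520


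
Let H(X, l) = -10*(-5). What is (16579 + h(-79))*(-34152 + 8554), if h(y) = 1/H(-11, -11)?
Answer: -10609743849/25 ≈ -4.2439e+8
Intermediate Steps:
H(X, l) = 50
h(y) = 1/50
(16579 + h(-79))*(-34152 + 8554) = (16579 + 1/50)*(-34152 + 8554) = (828951/50)*(-25598) = -10609743849/25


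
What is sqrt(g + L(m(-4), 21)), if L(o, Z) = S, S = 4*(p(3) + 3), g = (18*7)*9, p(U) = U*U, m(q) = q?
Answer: sqrt(1182) ≈ 34.380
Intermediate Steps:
p(U) = U**2
g = 1134 (g = 126*9 = 1134)
S = 48 (S = 4*(3**2 + 3) = 4*(9 + 3) = 4*12 = 48)
L(o, Z) = 48
sqrt(g + L(m(-4), 21)) = sqrt(1134 + 48) = sqrt(1182)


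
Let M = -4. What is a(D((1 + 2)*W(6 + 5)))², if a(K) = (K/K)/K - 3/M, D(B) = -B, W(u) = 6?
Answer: 625/1296 ≈ 0.48225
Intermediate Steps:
a(K) = ¾ + 1/K (a(K) = (K/K)/K - 3/(-4) = 1/K - 3*(-¼) = 1/K + ¾ = ¾ + 1/K)
a(D((1 + 2)*W(6 + 5)))² = (¾ + 1/(-(1 + 2)*6))² = (¾ + 1/(-3*6))² = (¾ + 1/(-1*18))² = (¾ + 1/(-18))² = (¾ - 1/18)² = (25/36)² = 625/1296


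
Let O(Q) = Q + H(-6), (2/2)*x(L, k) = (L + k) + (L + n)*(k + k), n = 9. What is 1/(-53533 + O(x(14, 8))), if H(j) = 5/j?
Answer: -6/318863 ≈ -1.8817e-5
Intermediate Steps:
x(L, k) = L + k + 2*k*(9 + L) (x(L, k) = (L + k) + (L + 9)*(k + k) = (L + k) + (9 + L)*(2*k) = (L + k) + 2*k*(9 + L) = L + k + 2*k*(9 + L))
O(Q) = -⅚ + Q (O(Q) = Q + 5/(-6) = Q + 5*(-⅙) = Q - ⅚ = -⅚ + Q)
1/(-53533 + O(x(14, 8))) = 1/(-53533 + (-⅚ + (14 + 19*8 + 2*14*8))) = 1/(-53533 + (-⅚ + (14 + 152 + 224))) = 1/(-53533 + (-⅚ + 390)) = 1/(-53533 + 2335/6) = 1/(-318863/6) = -6/318863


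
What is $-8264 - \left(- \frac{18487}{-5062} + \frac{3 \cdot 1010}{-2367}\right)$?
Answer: $- \frac{33015211975}{3993918} \approx -8266.4$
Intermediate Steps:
$-8264 - \left(- \frac{18487}{-5062} + \frac{3 \cdot 1010}{-2367}\right) = -8264 - \left(\left(-18487\right) \left(- \frac{1}{5062}\right) + 3030 \left(- \frac{1}{2367}\right)\right) = -8264 - \left(\frac{18487}{5062} - \frac{1010}{789}\right) = -8264 - \frac{9473623}{3993918} = - \frac{33015211975}{3993918}$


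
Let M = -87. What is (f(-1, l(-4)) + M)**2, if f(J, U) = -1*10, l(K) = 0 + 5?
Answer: 9409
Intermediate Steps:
l(K) = 5
f(J, U) = -10
(f(-1, l(-4)) + M)**2 = (-10 - 87)**2 = (-97)**2 = 9409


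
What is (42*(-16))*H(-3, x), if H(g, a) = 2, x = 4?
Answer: -1344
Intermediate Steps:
(42*(-16))*H(-3, x) = (42*(-16))*2 = -672*2 = -1344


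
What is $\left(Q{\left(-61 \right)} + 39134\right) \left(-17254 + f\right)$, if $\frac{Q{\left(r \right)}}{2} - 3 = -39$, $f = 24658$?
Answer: $289215048$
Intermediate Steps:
$Q{\left(r \right)} = -72$ ($Q{\left(r \right)} = 6 + 2 \left(-39\right) = 6 - 78 = -72$)
$\left(Q{\left(-61 \right)} + 39134\right) \left(-17254 + f\right) = \left(-72 + 39134\right) \left(-17254 + 24658\right) = 39062 \cdot 7404 = 289215048$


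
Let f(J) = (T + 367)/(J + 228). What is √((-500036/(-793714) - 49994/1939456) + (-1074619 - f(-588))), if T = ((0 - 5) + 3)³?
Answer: I*√34970705235853191088220468815/180395317920 ≈ 1036.6*I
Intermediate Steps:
T = -8 (T = (-5 + 3)³ = (-2)³ = -8)
f(J) = 359/(228 + J) (f(J) = (-8 + 367)/(J + 228) = 359/(228 + J))
√((-500036/(-793714) - 49994/1939456) + (-1074619 - f(-588))) = √((-500036/(-793714) - 49994/1939456) + (-1074619 - 359/(228 - 588))) = √((-500036*(-1/793714) - 49994*1/1939456) + (-1074619 - 359/(-360))) = √((250018/396857 - 24997/969728) + (-1074619 - 359*(-1)/360)) = √(232529220675/384843344896 + (-1074619 - 1*(-359/360))) = √(232529220675/384843344896 + (-1074619 + 359/360)) = √(232529220675/384843344896 - 386862481/360) = √(-18610170936535725497/17317950520320) = I*√34970705235853191088220468815/180395317920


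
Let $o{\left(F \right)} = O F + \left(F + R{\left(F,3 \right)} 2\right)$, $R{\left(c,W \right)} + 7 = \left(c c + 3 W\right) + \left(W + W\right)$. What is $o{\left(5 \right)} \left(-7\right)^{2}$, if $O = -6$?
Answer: $2009$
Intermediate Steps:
$R{\left(c,W \right)} = -7 + c^{2} + 5 W$ ($R{\left(c,W \right)} = -7 + \left(\left(c c + 3 W\right) + \left(W + W\right)\right) = -7 + \left(\left(c^{2} + 3 W\right) + 2 W\right) = -7 + \left(c^{2} + 5 W\right) = -7 + c^{2} + 5 W$)
$o{\left(F \right)} = 16 - 5 F + 2 F^{2}$ ($o{\left(F \right)} = - 6 F + \left(F + \left(-7 + F^{2} + 5 \cdot 3\right) 2\right) = - 6 F + \left(F + \left(-7 + F^{2} + 15\right) 2\right) = - 6 F + \left(F + \left(8 + F^{2}\right) 2\right) = - 6 F + \left(F + \left(16 + 2 F^{2}\right)\right) = - 6 F + \left(16 + F + 2 F^{2}\right) = 16 - 5 F + 2 F^{2}$)
$o{\left(5 \right)} \left(-7\right)^{2} = \left(16 - 25 + 2 \cdot 5^{2}\right) \left(-7\right)^{2} = \left(16 - 25 + 2 \cdot 25\right) 49 = \left(16 - 25 + 50\right) 49 = 41 \cdot 49 = 2009$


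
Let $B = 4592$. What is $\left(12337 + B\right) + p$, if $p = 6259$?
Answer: $23188$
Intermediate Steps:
$\left(12337 + B\right) + p = \left(12337 + 4592\right) + 6259 = 16929 + 6259 = 23188$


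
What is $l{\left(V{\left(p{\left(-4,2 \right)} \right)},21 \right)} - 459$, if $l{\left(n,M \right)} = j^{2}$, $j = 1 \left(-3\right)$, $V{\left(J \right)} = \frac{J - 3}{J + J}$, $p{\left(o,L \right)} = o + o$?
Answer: $-450$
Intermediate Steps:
$p{\left(o,L \right)} = 2 o$
$V{\left(J \right)} = \frac{-3 + J}{2 J}$
$j = -3$
$l{\left(n,M \right)} = 9$ ($l{\left(n,M \right)} = \left(-3\right)^{2} = 9$)
$l{\left(V{\left(p{\left(-4,2 \right)} \right)},21 \right)} - 459 = 9 - 459 = -450$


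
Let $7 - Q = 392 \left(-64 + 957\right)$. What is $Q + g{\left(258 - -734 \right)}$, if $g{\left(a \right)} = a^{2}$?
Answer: $634015$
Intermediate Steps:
$Q = -350049$ ($Q = 7 - 392 \left(-64 + 957\right) = 7 - 392 \cdot 893 = 7 - 350056 = -350049$)
$Q + g{\left(258 - -734 \right)} = -350049 + \left(258 - -734\right)^{2} = -350049 + \left(258 + 734\right)^{2} = -350049 + 992^{2} = -350049 + 984064 = 634015$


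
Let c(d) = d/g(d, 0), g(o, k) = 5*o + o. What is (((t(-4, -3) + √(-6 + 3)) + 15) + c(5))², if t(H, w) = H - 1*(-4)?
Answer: 8173/36 + 91*I*√3/3 ≈ 227.03 + 52.539*I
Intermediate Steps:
t(H, w) = 4 + H (t(H, w) = H + 4 = 4 + H)
g(o, k) = 6*o
c(d) = ⅙ (c(d) = d/((6*d)) = d*(1/(6*d)) = ⅙)
(((t(-4, -3) + √(-6 + 3)) + 15) + c(5))² = ((((4 - 4) + √(-6 + 3)) + 15) + ⅙)² = (((0 + √(-3)) + 15) + ⅙)² = (((0 + I*√3) + 15) + ⅙)² = ((I*√3 + 15) + ⅙)² = ((15 + I*√3) + ⅙)² = (91/6 + I*√3)²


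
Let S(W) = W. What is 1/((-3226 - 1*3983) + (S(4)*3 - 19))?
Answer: -1/7216 ≈ -0.00013858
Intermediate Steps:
1/((-3226 - 1*3983) + (S(4)*3 - 19)) = 1/((-3226 - 1*3983) + (4*3 - 19)) = 1/((-3226 - 3983) + (12 - 19)) = 1/(-7209 - 7) = 1/(-7216) = -1/7216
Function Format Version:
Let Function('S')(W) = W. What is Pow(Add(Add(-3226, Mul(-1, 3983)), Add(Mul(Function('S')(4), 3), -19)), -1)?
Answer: Rational(-1, 7216) ≈ -0.00013858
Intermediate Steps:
Pow(Add(Add(-3226, Mul(-1, 3983)), Add(Mul(Function('S')(4), 3), -19)), -1) = Pow(Add(Add(-3226, Mul(-1, 3983)), Add(Mul(4, 3), -19)), -1) = Pow(Add(Add(-3226, -3983), Add(12, -19)), -1) = Pow(Add(-7209, -7), -1) = Pow(-7216, -1) = Rational(-1, 7216)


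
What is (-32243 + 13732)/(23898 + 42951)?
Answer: -18511/66849 ≈ -0.27691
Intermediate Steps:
(-32243 + 13732)/(23898 + 42951) = -18511/66849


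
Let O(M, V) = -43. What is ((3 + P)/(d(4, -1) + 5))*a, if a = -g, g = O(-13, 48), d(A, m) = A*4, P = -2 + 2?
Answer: 43/7 ≈ 6.1429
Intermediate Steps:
P = 0
d(A, m) = 4*A
g = -43
a = 43 (a = -1*(-43) = 43)
((3 + P)/(d(4, -1) + 5))*a = ((3 + 0)/(4*4 + 5))*43 = (3/(16 + 5))*43 = (3/21)*43 = (3*(1/21))*43 = (⅐)*43 = 43/7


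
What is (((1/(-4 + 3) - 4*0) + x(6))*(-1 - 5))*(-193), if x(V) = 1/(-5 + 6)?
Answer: 0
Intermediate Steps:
x(V) = 1 (x(V) = 1/1 = 1)
(((1/(-4 + 3) - 4*0) + x(6))*(-1 - 5))*(-193) = (((1/(-4 + 3) - 4*0) + 1)*(-1 - 5))*(-193) = (((1/(-1) + 0) + 1)*(-6))*(-193) = (((-1 + 0) + 1)*(-6))*(-193) = ((-1 + 1)*(-6))*(-193) = (0*(-6))*(-193) = 0*(-193) = 0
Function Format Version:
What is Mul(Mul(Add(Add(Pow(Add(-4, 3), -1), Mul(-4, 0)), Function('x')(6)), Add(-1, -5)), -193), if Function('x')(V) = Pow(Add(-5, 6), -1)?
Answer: 0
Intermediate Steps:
Function('x')(V) = 1 (Function('x')(V) = Pow(1, -1) = 1)
Mul(Mul(Add(Add(Pow(Add(-4, 3), -1), Mul(-4, 0)), Function('x')(6)), Add(-1, -5)), -193) = Mul(Mul(Add(Add(Pow(Add(-4, 3), -1), Mul(-4, 0)), 1), Add(-1, -5)), -193) = Mul(Mul(Add(Add(Pow(-1, -1), 0), 1), -6), -193) = Mul(Mul(Add(Add(-1, 0), 1), -6), -193) = Mul(Mul(Add(-1, 1), -6), -193) = Mul(Mul(0, -6), -193) = Mul(0, -193) = 0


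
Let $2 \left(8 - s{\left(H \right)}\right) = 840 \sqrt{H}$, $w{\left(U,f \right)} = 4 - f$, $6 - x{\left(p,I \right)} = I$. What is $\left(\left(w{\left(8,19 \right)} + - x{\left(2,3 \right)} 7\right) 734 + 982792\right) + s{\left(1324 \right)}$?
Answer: $956376 - 840 \sqrt{331} \approx 9.4109 \cdot 10^{5}$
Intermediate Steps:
$x{\left(p,I \right)} = 6 - I$
$s{\left(H \right)} = 8 - 420 \sqrt{H}$ ($s{\left(H \right)} = 8 - \frac{840 \sqrt{H}}{2} = 8 - 420 \sqrt{H}$)
$\left(\left(w{\left(8,19 \right)} + - x{\left(2,3 \right)} 7\right) 734 + 982792\right) + s{\left(1324 \right)} = \left(\left(\left(4 - 19\right) + - (6 - 3) 7\right) 734 + 982792\right) + \left(8 - 420 \sqrt{1324}\right) = \left(\left(\left(4 - 19\right) + - (6 - 3) 7\right) 734 + 982792\right) + \left(8 - 420 \cdot 2 \sqrt{331}\right) = \left(\left(-15 + \left(-1\right) 3 \cdot 7\right) 734 + 982792\right) + \left(8 - 840 \sqrt{331}\right) = \left(\left(-15 - 21\right) 734 + 982792\right) + \left(8 - 840 \sqrt{331}\right) = \left(\left(-36\right) 734 + 982792\right) + \left(8 - 840 \sqrt{331}\right) = \left(-26424 + 982792\right) + \left(8 - 840 \sqrt{331}\right) = 956368 + \left(8 - 840 \sqrt{331}\right) = 956376 - 840 \sqrt{331}$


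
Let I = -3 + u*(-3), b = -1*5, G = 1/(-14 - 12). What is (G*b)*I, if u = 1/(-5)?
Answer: -6/13 ≈ -0.46154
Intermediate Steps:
u = -1/5 (u = 1*(-1/5) = -1/5 ≈ -0.20000)
G = -1/26 (G = 1/(-26) = -1/26 ≈ -0.038462)
b = -5
I = -12/5 (I = -3 - 1/5*(-3) = -3 + 3/5 = -12/5 ≈ -2.4000)
(G*b)*I = -1/26*(-5)*(-12/5) = (5/26)*(-12/5) = -6/13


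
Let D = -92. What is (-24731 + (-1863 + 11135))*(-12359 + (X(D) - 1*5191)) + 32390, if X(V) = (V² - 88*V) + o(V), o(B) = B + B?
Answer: 18181256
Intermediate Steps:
o(B) = 2*B
X(V) = V² - 86*V (X(V) = (V² - 88*V) + 2*V = V² - 86*V)
(-24731 + (-1863 + 11135))*(-12359 + (X(D) - 1*5191)) + 32390 = (-24731 + (-1863 + 11135))*(-12359 + (-92*(-86 - 92) - 1*5191)) + 32390 = (-24731 + 9272)*(-12359 + (-92*(-178) - 5191)) + 32390 = -15459*(-12359 + (16376 - 5191)) + 32390 = -15459*(-12359 + 11185) + 32390 = -15459*(-1174) + 32390 = 18148866 + 32390 = 18181256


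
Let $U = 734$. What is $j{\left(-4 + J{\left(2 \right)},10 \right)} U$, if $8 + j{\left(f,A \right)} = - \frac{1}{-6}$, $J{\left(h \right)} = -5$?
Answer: $- \frac{17249}{3} \approx -5749.7$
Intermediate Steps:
$j{\left(f,A \right)} = - \frac{47}{6}$ ($j{\left(f,A \right)} = -8 - \frac{1}{-6} = -8 - - \frac{1}{6} = -8 + \frac{1}{6} = - \frac{47}{6}$)
$j{\left(-4 + J{\left(2 \right)},10 \right)} U = \left(- \frac{47}{6}\right) 734 = - \frac{17249}{3}$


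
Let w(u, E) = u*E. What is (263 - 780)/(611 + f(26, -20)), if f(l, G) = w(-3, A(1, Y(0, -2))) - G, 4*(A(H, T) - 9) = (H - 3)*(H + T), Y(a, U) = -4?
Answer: -94/109 ≈ -0.86238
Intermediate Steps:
A(H, T) = 9 + (-3 + H)*(H + T)/4 (A(H, T) = 9 + ((H - 3)*(H + T))/4 = 9 + ((-3 + H)*(H + T))/4 = 9 + (-3 + H)*(H + T)/4)
w(u, E) = E*u
f(l, G) = -63/2 - G (f(l, G) = (9 - 3/4*1 - 3/4*(-4) + (1/4)*1**2 + (1/4)*1*(-4))*(-3) - G = (9 - 3/4 + 3 + (1/4)*1 - 1)*(-3) - G = (9 - 3/4 + 3 + 1/4 - 1)*(-3) - G = (21/2)*(-3) - G = -63/2 - G)
(263 - 780)/(611 + f(26, -20)) = (263 - 780)/(611 + (-63/2 - 1*(-20))) = -517/(611 + (-63/2 + 20)) = -517/(611 - 23/2) = -517/1199/2 = -517*2/1199 = -94/109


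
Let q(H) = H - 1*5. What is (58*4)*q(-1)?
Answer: -1392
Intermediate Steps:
q(H) = -5 + H (q(H) = H - 5 = -5 + H)
(58*4)*q(-1) = (58*4)*(-5 - 1) = 232*(-6) = -1392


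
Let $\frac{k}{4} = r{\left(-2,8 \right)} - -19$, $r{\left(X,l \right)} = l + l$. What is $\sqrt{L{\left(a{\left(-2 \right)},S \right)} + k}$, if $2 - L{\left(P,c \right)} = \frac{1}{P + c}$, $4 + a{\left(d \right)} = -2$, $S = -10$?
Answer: $\frac{\sqrt{2273}}{4} \approx 11.919$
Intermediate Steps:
$a{\left(d \right)} = -6$ ($a{\left(d \right)} = -4 - 2 = -6$)
$r{\left(X,l \right)} = 2 l$
$L{\left(P,c \right)} = 2 - \frac{1}{P + c}$
$k = 140$ ($k = 4 \left(2 \cdot 8 - -19\right) = 4 \left(16 + \left(-101 + 120\right)\right) = 4 \left(16 + 19\right) = 4 \cdot 35 = 140$)
$\sqrt{L{\left(a{\left(-2 \right)},S \right)} + k} = \sqrt{\frac{-1 + 2 \left(-6\right) + 2 \left(-10\right)}{-6 - 10} + 140} = \sqrt{\frac{-1 - 12 - 20}{-16} + 140} = \sqrt{\left(- \frac{1}{16}\right) \left(-33\right) + 140} = \sqrt{\frac{33}{16} + 140} = \sqrt{\frac{2273}{16}} = \frac{\sqrt{2273}}{4}$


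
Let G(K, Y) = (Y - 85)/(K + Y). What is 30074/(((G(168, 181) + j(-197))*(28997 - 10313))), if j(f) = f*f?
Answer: 5247913/126532130454 ≈ 4.1475e-5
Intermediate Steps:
j(f) = f²
G(K, Y) = (-85 + Y)/(K + Y)
30074/(((G(168, 181) + j(-197))*(28997 - 10313))) = 30074/((((-85 + 181)/(168 + 181) + (-197)²)*(28997 - 10313))) = 30074/(((96/349 + 38809)*18684)) = 30074/(((13544437/349)*18684)) = 30074/(253064260908/349) = 30074*(349/253064260908) = 5247913/126532130454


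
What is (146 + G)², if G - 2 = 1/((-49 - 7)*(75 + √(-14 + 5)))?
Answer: (15564839 + I)²/11060308224 ≈ 21904.0 + 0.0028145*I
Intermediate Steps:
G = 2 + (-4200 + 168*I)/17668224 (G = 2 + 1/((-49 - 7)*(75 + √(-14 + 5))) = 2 + 1/(-56*(75 + √(-9))) = 2 + 1/(-56*(75 + 3*I)) = 2 + 1/(-4200 - 168*I) = 2 + (-4200 + 168*I)/17668224 ≈ 1.9998 + 9.5086e-6*I)
(146 + G)² = (146 + (210311/105168 + I/105168))² = (15564839/105168 + I/105168)²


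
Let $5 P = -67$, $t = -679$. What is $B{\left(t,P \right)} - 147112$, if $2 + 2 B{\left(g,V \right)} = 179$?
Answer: $- \frac{294047}{2} \approx -1.4702 \cdot 10^{5}$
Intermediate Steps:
$P = - \frac{67}{5}$ ($P = \frac{1}{5} \left(-67\right) = - \frac{67}{5} \approx -13.4$)
$B{\left(g,V \right)} = \frac{177}{2}$ ($B{\left(g,V \right)} = -1 + \frac{1}{2} \cdot 179 = -1 + \frac{179}{2} = \frac{177}{2}$)
$B{\left(t,P \right)} - 147112 = \frac{177}{2} - 147112 = - \frac{294047}{2}$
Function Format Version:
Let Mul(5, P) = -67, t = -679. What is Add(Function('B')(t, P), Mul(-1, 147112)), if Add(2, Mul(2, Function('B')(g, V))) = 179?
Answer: Rational(-294047, 2) ≈ -1.4702e+5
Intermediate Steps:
P = Rational(-67, 5) (P = Mul(Rational(1, 5), -67) = Rational(-67, 5) ≈ -13.400)
Function('B')(g, V) = Rational(177, 2) (Function('B')(g, V) = Add(-1, Mul(Rational(1, 2), 179)) = Add(-1, Rational(179, 2)) = Rational(177, 2))
Add(Function('B')(t, P), Mul(-1, 147112)) = Add(Rational(177, 2), Mul(-1, 147112)) = Add(Rational(177, 2), -147112) = Rational(-294047, 2)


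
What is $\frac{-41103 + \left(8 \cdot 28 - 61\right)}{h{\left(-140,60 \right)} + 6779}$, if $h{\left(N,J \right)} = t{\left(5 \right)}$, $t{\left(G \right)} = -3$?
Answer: $- \frac{10235}{1694} \approx -6.0419$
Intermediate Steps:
$h{\left(N,J \right)} = -3$
$\frac{-41103 + \left(8 \cdot 28 - 61\right)}{h{\left(-140,60 \right)} + 6779} = \frac{-41103 + \left(8 \cdot 28 - 61\right)}{-3 + 6779} = \frac{-41103 + \left(224 - 61\right)}{6776} = \left(-41103 + 163\right) \frac{1}{6776} = \left(-40940\right) \frac{1}{6776} = - \frac{10235}{1694}$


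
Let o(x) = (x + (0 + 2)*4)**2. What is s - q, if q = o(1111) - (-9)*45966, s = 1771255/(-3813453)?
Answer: -6352661518570/3813453 ≈ -1.6659e+6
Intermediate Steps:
o(x) = (8 + x)**2 (o(x) = (x + 2*4)**2 = (x + 8)**2 = (8 + x)**2)
s = -1771255/3813453 (s = 1771255*(-1/3813453) = -1771255/3813453 ≈ -0.46448)
q = 1665855 (q = (8 + 1111)**2 - (-9)*45966 = 1119**2 - 1*(-413694) = 1252161 + 413694 = 1665855)
s - q = -1771255/3813453 - 1*1665855 = -1771255/3813453 - 1665855 = -6352661518570/3813453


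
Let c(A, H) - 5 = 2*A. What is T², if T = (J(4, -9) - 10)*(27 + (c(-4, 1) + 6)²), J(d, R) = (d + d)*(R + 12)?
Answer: 254016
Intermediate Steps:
c(A, H) = 5 + 2*A
J(d, R) = 2*d*(12 + R) (J(d, R) = (2*d)*(12 + R) = 2*d*(12 + R))
T = 504 (T = (2*4*(12 - 9) - 10)*(27 + ((5 + 2*(-4)) + 6)²) = (2*4*3 - 10)*(27 + ((5 - 8) + 6)²) = (24 - 10)*(27 + (-3 + 6)²) = 14*(27 + 3²) = 14*(27 + 9) = 14*36 = 504)
T² = 504² = 254016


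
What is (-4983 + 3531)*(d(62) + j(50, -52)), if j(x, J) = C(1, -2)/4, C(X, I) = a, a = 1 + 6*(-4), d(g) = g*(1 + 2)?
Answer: -261723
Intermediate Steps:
d(g) = 3*g (d(g) = g*3 = 3*g)
a = -23 (a = 1 - 24 = -23)
C(X, I) = -23
j(x, J) = -23/4
(-4983 + 3531)*(d(62) + j(50, -52)) = (-4983 + 3531)*(3*62 - 23/4) = -1452*(186 - 23/4) = -1452*721/4 = -261723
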